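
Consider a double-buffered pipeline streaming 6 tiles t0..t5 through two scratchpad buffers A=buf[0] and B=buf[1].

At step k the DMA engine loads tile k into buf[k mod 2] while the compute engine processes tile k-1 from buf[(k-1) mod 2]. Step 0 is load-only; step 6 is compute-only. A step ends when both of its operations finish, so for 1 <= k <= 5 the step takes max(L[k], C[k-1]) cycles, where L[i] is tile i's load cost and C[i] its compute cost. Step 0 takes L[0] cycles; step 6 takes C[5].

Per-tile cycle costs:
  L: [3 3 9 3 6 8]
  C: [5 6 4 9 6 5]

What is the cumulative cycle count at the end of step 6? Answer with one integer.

end_cycle[6] = 43

[0] DMA t0→A (3c) ∥ CU idle ⇒ 3c, clock 3
[1] DMA t1→B (3c) ∥ CU A:t0 (5c) ⇒ 5c, clock 8
[2] DMA t2→A (9c) ∥ CU B:t1 (6c) ⇒ 9c, clock 17
[3] DMA t3→B (3c) ∥ CU A:t2 (4c) ⇒ 4c, clock 21
[4] DMA t4→A (6c) ∥ CU B:t3 (9c) ⇒ 9c, clock 30
[5] DMA t5→B (8c) ∥ CU A:t4 (6c) ⇒ 8c, clock 38
[6] DMA idle ∥ CU B:t5 (5c) ⇒ 5c, clock 43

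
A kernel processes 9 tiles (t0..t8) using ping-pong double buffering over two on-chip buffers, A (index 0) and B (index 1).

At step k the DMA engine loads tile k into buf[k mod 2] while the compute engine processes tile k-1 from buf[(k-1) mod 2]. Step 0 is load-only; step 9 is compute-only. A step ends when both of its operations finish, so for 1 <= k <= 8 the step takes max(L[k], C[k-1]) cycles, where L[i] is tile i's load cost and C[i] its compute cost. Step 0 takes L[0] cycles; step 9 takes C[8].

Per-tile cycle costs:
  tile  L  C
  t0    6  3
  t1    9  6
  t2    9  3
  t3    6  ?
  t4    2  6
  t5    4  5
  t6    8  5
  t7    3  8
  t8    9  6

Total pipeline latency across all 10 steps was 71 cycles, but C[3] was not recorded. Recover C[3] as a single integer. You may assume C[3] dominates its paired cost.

step 0 → dur = L[0]=6 = 6
step 1 → dur = max(L[1]=9, C[0]=3) = 9
step 2 → dur = max(L[2]=9, C[1]=6) = 9
step 3 → dur = max(L[3]=6, C[2]=3) = 6
step 4 → dur = max(L[4]=2, C[3]=?) = C[3]  (unknown; binding)
step 5 → dur = max(L[5]=4, C[4]=6) = 6
step 6 → dur = max(L[6]=8, C[5]=5) = 8
step 7 → dur = max(L[7]=3, C[6]=5) = 5
step 8 → dur = max(L[8]=9, C[7]=8) = 9
step 9 → dur = C[8]=6 = 6
sum of known step durations = 64
dur[4] = total - known = 71 - 64 = 7
C[3] is the binding max in step 4, so C[3] = dur[4] = 7

C[3] = 7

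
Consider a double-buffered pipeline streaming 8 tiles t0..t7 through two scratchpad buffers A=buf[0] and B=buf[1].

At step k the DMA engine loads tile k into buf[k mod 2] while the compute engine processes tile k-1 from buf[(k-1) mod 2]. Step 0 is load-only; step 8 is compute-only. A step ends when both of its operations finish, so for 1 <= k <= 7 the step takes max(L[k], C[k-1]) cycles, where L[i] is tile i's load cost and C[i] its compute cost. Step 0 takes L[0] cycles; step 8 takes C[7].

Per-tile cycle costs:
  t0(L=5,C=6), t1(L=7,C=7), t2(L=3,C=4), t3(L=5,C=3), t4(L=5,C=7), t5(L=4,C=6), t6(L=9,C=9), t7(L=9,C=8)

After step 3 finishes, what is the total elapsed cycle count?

end_cycle[3] = 24

[0] DMA t0→A (5c) ∥ CU idle ⇒ 5c, clock 5
[1] DMA t1→B (7c) ∥ CU A:t0 (6c) ⇒ 7c, clock 12
[2] DMA t2→A (3c) ∥ CU B:t1 (7c) ⇒ 7c, clock 19
[3] DMA t3→B (5c) ∥ CU A:t2 (4c) ⇒ 5c, clock 24
[4] DMA t4→A (5c) ∥ CU B:t3 (3c) ⇒ 5c, clock 29
[5] DMA t5→B (4c) ∥ CU A:t4 (7c) ⇒ 7c, clock 36
[6] DMA t6→A (9c) ∥ CU B:t5 (6c) ⇒ 9c, clock 45
[7] DMA t7→B (9c) ∥ CU A:t6 (9c) ⇒ 9c, clock 54
[8] DMA idle ∥ CU B:t7 (8c) ⇒ 8c, clock 62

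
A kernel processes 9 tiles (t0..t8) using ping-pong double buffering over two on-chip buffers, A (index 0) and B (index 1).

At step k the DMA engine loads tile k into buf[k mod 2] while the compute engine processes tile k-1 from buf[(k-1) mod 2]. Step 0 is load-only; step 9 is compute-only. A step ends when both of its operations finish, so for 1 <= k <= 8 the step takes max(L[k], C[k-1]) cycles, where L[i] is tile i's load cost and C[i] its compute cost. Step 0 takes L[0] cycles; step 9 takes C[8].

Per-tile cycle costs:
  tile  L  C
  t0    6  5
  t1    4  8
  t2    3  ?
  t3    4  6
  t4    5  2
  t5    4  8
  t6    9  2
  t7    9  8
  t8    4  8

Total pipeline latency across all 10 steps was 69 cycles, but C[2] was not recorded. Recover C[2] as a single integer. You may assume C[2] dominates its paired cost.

step 0 | dur = L[0]=6 = 6
step 1 | dur = max(L[1]=4, C[0]=5) = 5
step 2 | dur = max(L[2]=3, C[1]=8) = 8
step 3 | dur = max(L[3]=4, C[2]=?) = C[2]  (unknown; binding)
step 4 | dur = max(L[4]=5, C[3]=6) = 6
step 5 | dur = max(L[5]=4, C[4]=2) = 4
step 6 | dur = max(L[6]=9, C[5]=8) = 9
step 7 | dur = max(L[7]=9, C[6]=2) = 9
step 8 | dur = max(L[8]=4, C[7]=8) = 8
step 9 | dur = C[8]=8 = 8
sum of known step durations = 63
dur[3] = total - known = 69 - 63 = 6
C[2] is the binding max in step 3, so C[2] = dur[3] = 6

C[2] = 6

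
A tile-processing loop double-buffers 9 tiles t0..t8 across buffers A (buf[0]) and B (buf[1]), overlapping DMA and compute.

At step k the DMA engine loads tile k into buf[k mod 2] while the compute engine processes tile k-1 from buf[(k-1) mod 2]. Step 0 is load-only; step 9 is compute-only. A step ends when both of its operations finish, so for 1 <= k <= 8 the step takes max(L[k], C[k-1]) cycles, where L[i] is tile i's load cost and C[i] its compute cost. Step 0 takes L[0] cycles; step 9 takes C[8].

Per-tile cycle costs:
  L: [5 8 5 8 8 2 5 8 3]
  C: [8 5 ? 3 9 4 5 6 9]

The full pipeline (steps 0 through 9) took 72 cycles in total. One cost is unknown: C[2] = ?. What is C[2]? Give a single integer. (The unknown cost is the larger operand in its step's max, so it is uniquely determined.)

step 0 | dur = L[0]=5 = 5
step 1 | dur = max(L[1]=8, C[0]=8) = 8
step 2 | dur = max(L[2]=5, C[1]=5) = 5
step 3 | dur = max(L[3]=8, C[2]=?) = C[2]  (unknown; binding)
step 4 | dur = max(L[4]=8, C[3]=3) = 8
step 5 | dur = max(L[5]=2, C[4]=9) = 9
step 6 | dur = max(L[6]=5, C[5]=4) = 5
step 7 | dur = max(L[7]=8, C[6]=5) = 8
step 8 | dur = max(L[8]=3, C[7]=6) = 6
step 9 | dur = C[8]=9 = 9
sum of known step durations = 63
dur[3] = total - known = 72 - 63 = 9
C[2] is the binding max in step 3, so C[2] = dur[3] = 9

C[2] = 9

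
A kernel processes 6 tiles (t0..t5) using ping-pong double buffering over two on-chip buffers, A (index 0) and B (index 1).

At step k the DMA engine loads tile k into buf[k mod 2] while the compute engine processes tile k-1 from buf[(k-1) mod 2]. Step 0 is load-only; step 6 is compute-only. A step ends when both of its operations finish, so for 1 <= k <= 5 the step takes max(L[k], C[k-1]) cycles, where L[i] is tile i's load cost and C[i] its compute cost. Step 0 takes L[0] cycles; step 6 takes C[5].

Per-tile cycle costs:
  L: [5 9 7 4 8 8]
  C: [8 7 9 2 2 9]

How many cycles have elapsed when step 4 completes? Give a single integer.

end_cycle[4] = 38

step 0: L[0]=5 → dur=5, Σ=5 | A=load:t0 B=idle [load-only]
step 1: L[1]=9 C[0]=8 → dur=9, Σ=14 | A=compute:t0 B=load:t1 [load-bound]
step 2: L[2]=7 C[1]=7 → dur=7, Σ=21 | A=load:t2 B=compute:t1 [tied]
step 3: L[3]=4 C[2]=9 → dur=9, Σ=30 | A=compute:t2 B=load:t3 [compute-bound]
step 4: L[4]=8 C[3]=2 → dur=8, Σ=38 | A=load:t4 B=compute:t3 [load-bound]
step 5: L[5]=8 C[4]=2 → dur=8, Σ=46 | A=compute:t4 B=load:t5 [load-bound]
step 6: C[5]=9 → dur=9, Σ=55 | A=idle B=compute:t5 [compute-only]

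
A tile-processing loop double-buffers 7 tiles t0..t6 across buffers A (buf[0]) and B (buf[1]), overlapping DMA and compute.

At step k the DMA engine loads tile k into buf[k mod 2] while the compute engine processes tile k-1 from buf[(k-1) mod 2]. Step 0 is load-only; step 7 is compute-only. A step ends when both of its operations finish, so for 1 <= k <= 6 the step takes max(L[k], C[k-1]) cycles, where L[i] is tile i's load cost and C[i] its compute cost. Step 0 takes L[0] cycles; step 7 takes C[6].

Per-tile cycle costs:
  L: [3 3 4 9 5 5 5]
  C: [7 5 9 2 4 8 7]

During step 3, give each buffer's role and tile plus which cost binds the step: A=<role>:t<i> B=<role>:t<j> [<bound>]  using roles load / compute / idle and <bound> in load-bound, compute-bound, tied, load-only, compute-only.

step 3: A=compute:t2 B=load:t3 [tied]

step 0: L[0]=3 → dur=3, Σ=3 | A=load:t0 B=idle [load-only]
step 1: L[1]=3 C[0]=7 → dur=7, Σ=10 | A=compute:t0 B=load:t1 [compute-bound]
step 2: L[2]=4 C[1]=5 → dur=5, Σ=15 | A=load:t2 B=compute:t1 [compute-bound]
step 3: L[3]=9 C[2]=9 → dur=9, Σ=24 | A=compute:t2 B=load:t3 [tied]
step 4: L[4]=5 C[3]=2 → dur=5, Σ=29 | A=load:t4 B=compute:t3 [load-bound]
step 5: L[5]=5 C[4]=4 → dur=5, Σ=34 | A=compute:t4 B=load:t5 [load-bound]
step 6: L[6]=5 C[5]=8 → dur=8, Σ=42 | A=load:t6 B=compute:t5 [compute-bound]
step 7: C[6]=7 → dur=7, Σ=49 | A=compute:t6 B=idle [compute-only]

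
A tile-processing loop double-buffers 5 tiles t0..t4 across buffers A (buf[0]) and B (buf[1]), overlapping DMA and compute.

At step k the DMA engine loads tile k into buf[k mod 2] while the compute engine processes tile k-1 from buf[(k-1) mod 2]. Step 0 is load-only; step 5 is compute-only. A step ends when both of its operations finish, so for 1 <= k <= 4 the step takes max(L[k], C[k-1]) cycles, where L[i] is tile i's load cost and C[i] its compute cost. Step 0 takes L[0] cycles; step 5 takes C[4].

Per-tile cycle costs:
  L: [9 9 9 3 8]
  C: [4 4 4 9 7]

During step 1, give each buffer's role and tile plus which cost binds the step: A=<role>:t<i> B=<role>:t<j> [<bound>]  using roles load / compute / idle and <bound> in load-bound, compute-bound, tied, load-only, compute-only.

  0. 9=9c; end=9; A:t0 B:-
  1. max(9,4)=9c; end=18; A:t0 B:t1
  2. max(9,4)=9c; end=27; A:t2 B:t1
  3. max(3,4)=4c; end=31; A:t2 B:t3
  4. max(8,9)=9c; end=40; A:t4 B:t3
  5. 7=7c; end=47; A:t4 B:t3

step 1: A=compute:t0 B=load:t1 [load-bound]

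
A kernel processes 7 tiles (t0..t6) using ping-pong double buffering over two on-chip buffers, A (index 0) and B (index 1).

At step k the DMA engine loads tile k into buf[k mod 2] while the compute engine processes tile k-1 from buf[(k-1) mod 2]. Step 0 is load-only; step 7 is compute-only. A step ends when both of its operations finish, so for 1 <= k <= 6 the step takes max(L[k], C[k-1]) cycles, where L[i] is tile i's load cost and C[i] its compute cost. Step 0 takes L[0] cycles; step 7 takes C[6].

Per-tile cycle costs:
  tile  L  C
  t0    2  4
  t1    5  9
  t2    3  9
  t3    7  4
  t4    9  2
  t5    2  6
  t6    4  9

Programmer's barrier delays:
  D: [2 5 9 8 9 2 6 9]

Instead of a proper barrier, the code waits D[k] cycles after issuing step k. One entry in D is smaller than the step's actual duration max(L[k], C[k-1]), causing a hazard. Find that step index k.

hazard at step 3

step 0: need L[0]=2 = 2; D[0]=2 ok
step 1: need max(L[1]=5,C[0]=4) = 5; D[1]=5 ok
step 2: need max(L[2]=3,C[1]=9) = 9; D[2]=9 ok
step 3: need max(L[3]=7,C[2]=9) = 9; D[3]=8 SHORT
step 4: need max(L[4]=9,C[3]=4) = 9; D[4]=9 ok
step 5: need max(L[5]=2,C[4]=2) = 2; D[5]=2 ok
step 6: need max(L[6]=4,C[5]=6) = 6; D[6]=6 ok
step 7: need C[6]=9 = 9; D[7]=9 ok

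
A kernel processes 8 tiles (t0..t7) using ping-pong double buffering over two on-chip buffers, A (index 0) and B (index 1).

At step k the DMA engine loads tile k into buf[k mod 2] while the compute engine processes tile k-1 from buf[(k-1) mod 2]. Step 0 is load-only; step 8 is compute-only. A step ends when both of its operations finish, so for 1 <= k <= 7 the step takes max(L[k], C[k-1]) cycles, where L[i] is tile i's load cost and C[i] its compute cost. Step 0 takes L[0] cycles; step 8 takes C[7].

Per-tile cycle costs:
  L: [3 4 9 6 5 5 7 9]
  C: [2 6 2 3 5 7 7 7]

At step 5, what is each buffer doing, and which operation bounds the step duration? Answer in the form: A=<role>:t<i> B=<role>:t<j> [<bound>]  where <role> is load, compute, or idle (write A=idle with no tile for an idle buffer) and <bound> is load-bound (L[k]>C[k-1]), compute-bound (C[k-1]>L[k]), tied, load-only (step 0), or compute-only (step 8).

step 0: L[0]=3 → dur=3, Σ=3 | A=load:t0 B=idle [load-only]
step 1: L[1]=4 C[0]=2 → dur=4, Σ=7 | A=compute:t0 B=load:t1 [load-bound]
step 2: L[2]=9 C[1]=6 → dur=9, Σ=16 | A=load:t2 B=compute:t1 [load-bound]
step 3: L[3]=6 C[2]=2 → dur=6, Σ=22 | A=compute:t2 B=load:t3 [load-bound]
step 4: L[4]=5 C[3]=3 → dur=5, Σ=27 | A=load:t4 B=compute:t3 [load-bound]
step 5: L[5]=5 C[4]=5 → dur=5, Σ=32 | A=compute:t4 B=load:t5 [tied]
step 6: L[6]=7 C[5]=7 → dur=7, Σ=39 | A=load:t6 B=compute:t5 [tied]
step 7: L[7]=9 C[6]=7 → dur=9, Σ=48 | A=compute:t6 B=load:t7 [load-bound]
step 8: C[7]=7 → dur=7, Σ=55 | A=idle B=compute:t7 [compute-only]

step 5: A=compute:t4 B=load:t5 [tied]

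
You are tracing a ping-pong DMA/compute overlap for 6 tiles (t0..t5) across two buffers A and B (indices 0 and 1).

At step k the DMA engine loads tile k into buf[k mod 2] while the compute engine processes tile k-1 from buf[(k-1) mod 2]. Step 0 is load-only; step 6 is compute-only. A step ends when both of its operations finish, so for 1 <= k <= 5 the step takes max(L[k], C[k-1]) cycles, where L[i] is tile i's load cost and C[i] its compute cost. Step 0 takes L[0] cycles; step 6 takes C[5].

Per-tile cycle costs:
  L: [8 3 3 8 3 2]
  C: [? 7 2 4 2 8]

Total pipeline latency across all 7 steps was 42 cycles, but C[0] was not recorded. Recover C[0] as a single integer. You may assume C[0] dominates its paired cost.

step 0 | dur = L[0]=8 = 8
step 1 | dur = max(L[1]=3, C[0]=?) = C[0]  (unknown; binding)
step 2 | dur = max(L[2]=3, C[1]=7) = 7
step 3 | dur = max(L[3]=8, C[2]=2) = 8
step 4 | dur = max(L[4]=3, C[3]=4) = 4
step 5 | dur = max(L[5]=2, C[4]=2) = 2
step 6 | dur = C[5]=8 = 8
sum of known step durations = 37
dur[1] = total - known = 42 - 37 = 5
C[0] is the binding max in step 1, so C[0] = dur[1] = 5

C[0] = 5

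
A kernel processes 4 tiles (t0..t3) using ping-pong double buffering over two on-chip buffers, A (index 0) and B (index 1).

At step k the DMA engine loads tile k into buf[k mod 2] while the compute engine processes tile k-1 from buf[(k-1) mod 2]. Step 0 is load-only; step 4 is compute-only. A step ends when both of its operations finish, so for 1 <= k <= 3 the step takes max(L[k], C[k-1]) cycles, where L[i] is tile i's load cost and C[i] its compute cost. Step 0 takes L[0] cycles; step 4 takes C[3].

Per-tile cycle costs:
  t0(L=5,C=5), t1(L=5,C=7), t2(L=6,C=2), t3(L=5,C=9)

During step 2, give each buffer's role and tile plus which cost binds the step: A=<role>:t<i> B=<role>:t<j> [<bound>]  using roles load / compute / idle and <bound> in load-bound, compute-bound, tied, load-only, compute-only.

step 2: A=load:t2 B=compute:t1 [compute-bound]

step 0: L[0]=5 → dur=5, Σ=5 | A=load:t0 B=idle [load-only]
step 1: L[1]=5 C[0]=5 → dur=5, Σ=10 | A=compute:t0 B=load:t1 [tied]
step 2: L[2]=6 C[1]=7 → dur=7, Σ=17 | A=load:t2 B=compute:t1 [compute-bound]
step 3: L[3]=5 C[2]=2 → dur=5, Σ=22 | A=compute:t2 B=load:t3 [load-bound]
step 4: C[3]=9 → dur=9, Σ=31 | A=idle B=compute:t3 [compute-only]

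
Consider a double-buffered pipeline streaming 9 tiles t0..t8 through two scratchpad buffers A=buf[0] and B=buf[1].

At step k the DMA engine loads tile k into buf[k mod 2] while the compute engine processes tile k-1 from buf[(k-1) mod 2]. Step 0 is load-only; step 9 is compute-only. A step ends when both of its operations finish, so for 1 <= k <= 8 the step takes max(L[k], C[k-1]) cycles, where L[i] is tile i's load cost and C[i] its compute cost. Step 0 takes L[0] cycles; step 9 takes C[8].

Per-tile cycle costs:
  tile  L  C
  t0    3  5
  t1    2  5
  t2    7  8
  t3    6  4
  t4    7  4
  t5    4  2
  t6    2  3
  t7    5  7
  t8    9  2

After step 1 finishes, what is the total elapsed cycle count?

end_cycle[1] = 8

  0. 3=3c; end=3; A:t0 B:-
  1. max(2,5)=5c; end=8; A:t0 B:t1
  2. max(7,5)=7c; end=15; A:t2 B:t1
  3. max(6,8)=8c; end=23; A:t2 B:t3
  4. max(7,4)=7c; end=30; A:t4 B:t3
  5. max(4,4)=4c; end=34; A:t4 B:t5
  6. max(2,2)=2c; end=36; A:t6 B:t5
  7. max(5,3)=5c; end=41; A:t6 B:t7
  8. max(9,7)=9c; end=50; A:t8 B:t7
  9. 2=2c; end=52; A:t8 B:t7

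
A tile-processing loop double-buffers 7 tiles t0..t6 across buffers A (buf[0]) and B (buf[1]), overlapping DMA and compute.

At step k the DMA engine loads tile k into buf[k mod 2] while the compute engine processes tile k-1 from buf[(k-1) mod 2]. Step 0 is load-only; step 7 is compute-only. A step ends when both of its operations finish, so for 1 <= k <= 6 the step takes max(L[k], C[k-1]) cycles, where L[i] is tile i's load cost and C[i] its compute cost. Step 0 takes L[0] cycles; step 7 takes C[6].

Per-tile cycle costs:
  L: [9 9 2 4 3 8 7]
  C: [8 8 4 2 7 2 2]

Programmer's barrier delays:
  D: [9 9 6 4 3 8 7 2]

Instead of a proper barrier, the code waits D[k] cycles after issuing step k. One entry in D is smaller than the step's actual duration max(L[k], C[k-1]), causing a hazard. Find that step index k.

k=0 barrier L[0]=9→9c, D[0]=9 ok
k=1 barrier max(L[1]=9,C[0]=8)→9c, D[1]=9 ok
k=2 barrier max(L[2]=2,C[1]=8)→8c, D[2]=6 SHORT
k=3 barrier max(L[3]=4,C[2]=4)→4c, D[3]=4 ok
k=4 barrier max(L[4]=3,C[3]=2)→3c, D[4]=3 ok
k=5 barrier max(L[5]=8,C[4]=7)→8c, D[5]=8 ok
k=6 barrier max(L[6]=7,C[5]=2)→7c, D[6]=7 ok
k=7 barrier C[6]=2→2c, D[7]=2 ok

hazard at step 2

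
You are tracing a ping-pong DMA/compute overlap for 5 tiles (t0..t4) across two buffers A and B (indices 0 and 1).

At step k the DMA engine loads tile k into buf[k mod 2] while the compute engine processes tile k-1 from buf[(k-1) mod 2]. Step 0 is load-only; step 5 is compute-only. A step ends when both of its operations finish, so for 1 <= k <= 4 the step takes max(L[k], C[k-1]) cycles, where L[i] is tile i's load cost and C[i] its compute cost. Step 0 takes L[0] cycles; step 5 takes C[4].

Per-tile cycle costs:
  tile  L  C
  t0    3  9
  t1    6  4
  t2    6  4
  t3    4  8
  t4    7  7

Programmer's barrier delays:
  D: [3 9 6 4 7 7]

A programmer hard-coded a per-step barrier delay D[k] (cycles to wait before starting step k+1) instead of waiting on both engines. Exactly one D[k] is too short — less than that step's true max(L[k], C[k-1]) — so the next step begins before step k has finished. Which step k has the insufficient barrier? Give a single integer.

k=0 barrier L[0]=3→3c, D[0]=3 ok
k=1 barrier max(L[1]=6,C[0]=9)→9c, D[1]=9 ok
k=2 barrier max(L[2]=6,C[1]=4)→6c, D[2]=6 ok
k=3 barrier max(L[3]=4,C[2]=4)→4c, D[3]=4 ok
k=4 barrier max(L[4]=7,C[3]=8)→8c, D[4]=7 SHORT
k=5 barrier C[4]=7→7c, D[5]=7 ok

hazard at step 4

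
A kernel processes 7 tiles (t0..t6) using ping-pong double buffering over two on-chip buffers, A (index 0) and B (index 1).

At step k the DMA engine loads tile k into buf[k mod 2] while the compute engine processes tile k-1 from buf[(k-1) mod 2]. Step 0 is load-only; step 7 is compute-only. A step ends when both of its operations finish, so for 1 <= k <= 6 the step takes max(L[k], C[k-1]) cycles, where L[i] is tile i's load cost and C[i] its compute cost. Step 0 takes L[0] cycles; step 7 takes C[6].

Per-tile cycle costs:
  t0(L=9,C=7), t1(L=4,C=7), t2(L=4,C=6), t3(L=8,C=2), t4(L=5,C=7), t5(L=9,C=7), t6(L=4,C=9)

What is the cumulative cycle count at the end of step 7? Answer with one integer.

step 0: L[0]=9 → dur=9, Σ=9 | A=load:t0 B=idle [load-only]
step 1: L[1]=4 C[0]=7 → dur=7, Σ=16 | A=compute:t0 B=load:t1 [compute-bound]
step 2: L[2]=4 C[1]=7 → dur=7, Σ=23 | A=load:t2 B=compute:t1 [compute-bound]
step 3: L[3]=8 C[2]=6 → dur=8, Σ=31 | A=compute:t2 B=load:t3 [load-bound]
step 4: L[4]=5 C[3]=2 → dur=5, Σ=36 | A=load:t4 B=compute:t3 [load-bound]
step 5: L[5]=9 C[4]=7 → dur=9, Σ=45 | A=compute:t4 B=load:t5 [load-bound]
step 6: L[6]=4 C[5]=7 → dur=7, Σ=52 | A=load:t6 B=compute:t5 [compute-bound]
step 7: C[6]=9 → dur=9, Σ=61 | A=compute:t6 B=idle [compute-only]

end_cycle[7] = 61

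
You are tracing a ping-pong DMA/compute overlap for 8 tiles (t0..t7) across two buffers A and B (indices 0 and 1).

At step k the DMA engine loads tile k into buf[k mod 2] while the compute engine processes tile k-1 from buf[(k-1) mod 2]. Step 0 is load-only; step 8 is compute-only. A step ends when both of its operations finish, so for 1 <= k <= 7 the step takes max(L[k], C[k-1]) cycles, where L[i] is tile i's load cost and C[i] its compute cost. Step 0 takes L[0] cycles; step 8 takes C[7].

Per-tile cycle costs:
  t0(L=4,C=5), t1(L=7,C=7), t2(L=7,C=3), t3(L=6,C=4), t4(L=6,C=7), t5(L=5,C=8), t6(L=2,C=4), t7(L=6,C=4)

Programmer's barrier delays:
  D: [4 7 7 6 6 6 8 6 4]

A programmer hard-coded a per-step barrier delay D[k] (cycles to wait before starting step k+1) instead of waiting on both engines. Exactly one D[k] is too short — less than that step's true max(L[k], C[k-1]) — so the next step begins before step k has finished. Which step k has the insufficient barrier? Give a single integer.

[0] required=L[0]=4=4 vs D=4 ok
[1] required=max(L[1]=7,C[0]=5)=7 vs D=7 ok
[2] required=max(L[2]=7,C[1]=7)=7 vs D=7 ok
[3] required=max(L[3]=6,C[2]=3)=6 vs D=6 ok
[4] required=max(L[4]=6,C[3]=4)=6 vs D=6 ok
[5] required=max(L[5]=5,C[4]=7)=7 vs D=6 SHORT
[6] required=max(L[6]=2,C[5]=8)=8 vs D=8 ok
[7] required=max(L[7]=6,C[6]=4)=6 vs D=6 ok
[8] required=C[7]=4=4 vs D=4 ok

hazard at step 5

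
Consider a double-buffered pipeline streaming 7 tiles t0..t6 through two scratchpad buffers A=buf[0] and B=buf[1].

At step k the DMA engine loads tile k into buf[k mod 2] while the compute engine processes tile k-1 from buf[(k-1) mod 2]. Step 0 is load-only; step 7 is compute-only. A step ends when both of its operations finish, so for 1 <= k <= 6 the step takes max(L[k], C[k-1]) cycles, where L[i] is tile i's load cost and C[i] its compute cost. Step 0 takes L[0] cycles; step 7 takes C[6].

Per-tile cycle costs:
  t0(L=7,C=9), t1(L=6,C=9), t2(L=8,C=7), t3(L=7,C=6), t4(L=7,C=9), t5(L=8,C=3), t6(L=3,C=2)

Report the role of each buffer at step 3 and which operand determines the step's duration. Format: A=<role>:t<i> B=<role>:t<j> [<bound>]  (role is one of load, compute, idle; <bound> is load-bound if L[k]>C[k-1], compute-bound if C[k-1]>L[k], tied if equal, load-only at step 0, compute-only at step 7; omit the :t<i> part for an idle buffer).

  0. 7=7c; end=7; A:t0 B:-
  1. max(6,9)=9c; end=16; A:t0 B:t1
  2. max(8,9)=9c; end=25; A:t2 B:t1
  3. max(7,7)=7c; end=32; A:t2 B:t3
  4. max(7,6)=7c; end=39; A:t4 B:t3
  5. max(8,9)=9c; end=48; A:t4 B:t5
  6. max(3,3)=3c; end=51; A:t6 B:t5
  7. 2=2c; end=53; A:t6 B:t5

step 3: A=compute:t2 B=load:t3 [tied]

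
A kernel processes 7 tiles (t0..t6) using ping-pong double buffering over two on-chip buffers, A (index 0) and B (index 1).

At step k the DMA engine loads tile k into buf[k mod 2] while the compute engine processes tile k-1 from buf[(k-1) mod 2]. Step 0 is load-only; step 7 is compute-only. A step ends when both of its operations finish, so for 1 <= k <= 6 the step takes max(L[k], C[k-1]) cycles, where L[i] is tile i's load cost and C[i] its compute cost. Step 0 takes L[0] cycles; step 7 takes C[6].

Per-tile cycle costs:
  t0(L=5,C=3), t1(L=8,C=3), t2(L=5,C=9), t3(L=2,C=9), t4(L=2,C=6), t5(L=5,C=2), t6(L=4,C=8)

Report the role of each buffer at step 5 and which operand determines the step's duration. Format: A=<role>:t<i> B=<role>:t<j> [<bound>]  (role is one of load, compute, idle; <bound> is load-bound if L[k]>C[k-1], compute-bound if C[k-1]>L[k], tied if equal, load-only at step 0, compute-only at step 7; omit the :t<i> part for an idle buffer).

  0. 5=5c; end=5; A:t0 B:-
  1. max(8,3)=8c; end=13; A:t0 B:t1
  2. max(5,3)=5c; end=18; A:t2 B:t1
  3. max(2,9)=9c; end=27; A:t2 B:t3
  4. max(2,9)=9c; end=36; A:t4 B:t3
  5. max(5,6)=6c; end=42; A:t4 B:t5
  6. max(4,2)=4c; end=46; A:t6 B:t5
  7. 8=8c; end=54; A:t6 B:t5

step 5: A=compute:t4 B=load:t5 [compute-bound]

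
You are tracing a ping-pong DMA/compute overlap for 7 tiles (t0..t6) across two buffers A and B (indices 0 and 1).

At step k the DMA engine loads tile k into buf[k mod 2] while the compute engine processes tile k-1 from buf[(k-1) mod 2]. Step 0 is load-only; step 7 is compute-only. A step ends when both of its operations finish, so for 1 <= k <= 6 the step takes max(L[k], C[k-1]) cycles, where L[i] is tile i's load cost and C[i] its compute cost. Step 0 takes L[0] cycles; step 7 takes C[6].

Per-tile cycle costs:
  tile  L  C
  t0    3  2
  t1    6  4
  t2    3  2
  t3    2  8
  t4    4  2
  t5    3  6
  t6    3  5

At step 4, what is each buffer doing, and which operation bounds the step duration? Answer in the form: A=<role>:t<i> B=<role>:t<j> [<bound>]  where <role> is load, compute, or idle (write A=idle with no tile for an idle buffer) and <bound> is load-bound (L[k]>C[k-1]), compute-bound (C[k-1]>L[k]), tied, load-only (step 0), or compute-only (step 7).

[0] DMA t0→A (3c) ∥ CU idle ⇒ 3c, clock 3
[1] DMA t1→B (6c) ∥ CU A:t0 (2c) ⇒ 6c, clock 9
[2] DMA t2→A (3c) ∥ CU B:t1 (4c) ⇒ 4c, clock 13
[3] DMA t3→B (2c) ∥ CU A:t2 (2c) ⇒ 2c, clock 15
[4] DMA t4→A (4c) ∥ CU B:t3 (8c) ⇒ 8c, clock 23
[5] DMA t5→B (3c) ∥ CU A:t4 (2c) ⇒ 3c, clock 26
[6] DMA t6→A (3c) ∥ CU B:t5 (6c) ⇒ 6c, clock 32
[7] DMA idle ∥ CU A:t6 (5c) ⇒ 5c, clock 37

step 4: A=load:t4 B=compute:t3 [compute-bound]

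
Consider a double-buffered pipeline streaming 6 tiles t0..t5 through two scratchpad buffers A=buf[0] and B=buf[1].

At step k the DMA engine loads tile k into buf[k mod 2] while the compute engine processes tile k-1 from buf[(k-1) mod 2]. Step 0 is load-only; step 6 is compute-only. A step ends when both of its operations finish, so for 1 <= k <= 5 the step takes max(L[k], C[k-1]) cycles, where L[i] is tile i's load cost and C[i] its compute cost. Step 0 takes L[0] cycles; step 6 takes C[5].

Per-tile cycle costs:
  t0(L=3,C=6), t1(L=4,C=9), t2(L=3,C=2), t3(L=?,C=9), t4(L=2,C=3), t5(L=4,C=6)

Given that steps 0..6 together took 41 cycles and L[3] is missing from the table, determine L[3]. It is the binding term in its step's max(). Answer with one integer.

L[3] = 4

step 0: dur = L[0]=3 = 3
step 1: dur = max(L[1]=4, C[0]=6) = 6
step 2: dur = max(L[2]=3, C[1]=9) = 9
step 3: dur = max(L[3]=?, C[2]=2) = L[3]  (unknown; binding)
step 4: dur = max(L[4]=2, C[3]=9) = 9
step 5: dur = max(L[5]=4, C[4]=3) = 4
step 6: dur = C[5]=6 = 6
sum of known step durations = 37
dur[3] = total - known = 41 - 37 = 4
L[3] is the binding max in step 3, so L[3] = dur[3] = 4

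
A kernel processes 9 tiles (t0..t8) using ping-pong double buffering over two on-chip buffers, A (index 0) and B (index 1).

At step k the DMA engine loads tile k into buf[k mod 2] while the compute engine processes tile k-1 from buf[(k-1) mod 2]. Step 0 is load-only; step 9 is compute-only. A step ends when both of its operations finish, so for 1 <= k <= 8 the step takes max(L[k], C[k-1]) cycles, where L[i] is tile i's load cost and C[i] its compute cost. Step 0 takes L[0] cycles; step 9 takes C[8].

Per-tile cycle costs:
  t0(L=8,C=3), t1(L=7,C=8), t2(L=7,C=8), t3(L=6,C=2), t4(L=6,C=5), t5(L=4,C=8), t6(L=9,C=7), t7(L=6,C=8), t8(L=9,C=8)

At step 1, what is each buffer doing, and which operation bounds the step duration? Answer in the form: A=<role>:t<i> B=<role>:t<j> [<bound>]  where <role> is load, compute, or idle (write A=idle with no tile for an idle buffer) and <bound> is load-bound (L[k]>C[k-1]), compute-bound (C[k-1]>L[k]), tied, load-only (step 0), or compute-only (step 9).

[0] DMA t0→A (8c) ∥ CU idle ⇒ 8c, clock 8
[1] DMA t1→B (7c) ∥ CU A:t0 (3c) ⇒ 7c, clock 15
[2] DMA t2→A (7c) ∥ CU B:t1 (8c) ⇒ 8c, clock 23
[3] DMA t3→B (6c) ∥ CU A:t2 (8c) ⇒ 8c, clock 31
[4] DMA t4→A (6c) ∥ CU B:t3 (2c) ⇒ 6c, clock 37
[5] DMA t5→B (4c) ∥ CU A:t4 (5c) ⇒ 5c, clock 42
[6] DMA t6→A (9c) ∥ CU B:t5 (8c) ⇒ 9c, clock 51
[7] DMA t7→B (6c) ∥ CU A:t6 (7c) ⇒ 7c, clock 58
[8] DMA t8→A (9c) ∥ CU B:t7 (8c) ⇒ 9c, clock 67
[9] DMA idle ∥ CU A:t8 (8c) ⇒ 8c, clock 75

step 1: A=compute:t0 B=load:t1 [load-bound]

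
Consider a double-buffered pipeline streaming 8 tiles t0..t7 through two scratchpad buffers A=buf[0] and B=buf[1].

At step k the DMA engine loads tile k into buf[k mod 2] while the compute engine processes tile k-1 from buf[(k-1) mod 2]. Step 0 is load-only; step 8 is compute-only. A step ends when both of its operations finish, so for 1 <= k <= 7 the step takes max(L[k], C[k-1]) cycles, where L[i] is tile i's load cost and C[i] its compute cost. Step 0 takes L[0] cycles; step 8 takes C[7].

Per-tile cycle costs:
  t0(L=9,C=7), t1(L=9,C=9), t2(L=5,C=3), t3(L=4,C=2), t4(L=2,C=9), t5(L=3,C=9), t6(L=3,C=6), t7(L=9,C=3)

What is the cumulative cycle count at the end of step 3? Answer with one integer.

end_cycle[3] = 31

[0] DMA t0→A (9c) ∥ CU idle ⇒ 9c, clock 9
[1] DMA t1→B (9c) ∥ CU A:t0 (7c) ⇒ 9c, clock 18
[2] DMA t2→A (5c) ∥ CU B:t1 (9c) ⇒ 9c, clock 27
[3] DMA t3→B (4c) ∥ CU A:t2 (3c) ⇒ 4c, clock 31
[4] DMA t4→A (2c) ∥ CU B:t3 (2c) ⇒ 2c, clock 33
[5] DMA t5→B (3c) ∥ CU A:t4 (9c) ⇒ 9c, clock 42
[6] DMA t6→A (3c) ∥ CU B:t5 (9c) ⇒ 9c, clock 51
[7] DMA t7→B (9c) ∥ CU A:t6 (6c) ⇒ 9c, clock 60
[8] DMA idle ∥ CU B:t7 (3c) ⇒ 3c, clock 63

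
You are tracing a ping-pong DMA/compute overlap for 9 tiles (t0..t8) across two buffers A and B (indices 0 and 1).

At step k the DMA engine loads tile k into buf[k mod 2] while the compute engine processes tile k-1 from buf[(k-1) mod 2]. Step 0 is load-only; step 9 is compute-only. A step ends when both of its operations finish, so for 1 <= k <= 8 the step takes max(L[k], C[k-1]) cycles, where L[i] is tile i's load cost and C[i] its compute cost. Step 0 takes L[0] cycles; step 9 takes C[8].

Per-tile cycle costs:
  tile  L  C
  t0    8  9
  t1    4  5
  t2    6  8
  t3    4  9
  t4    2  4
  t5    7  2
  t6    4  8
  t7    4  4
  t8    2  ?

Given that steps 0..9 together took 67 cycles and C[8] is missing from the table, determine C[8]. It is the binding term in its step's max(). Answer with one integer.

step 0 = dur = L[0]=8 = 8
step 1 = dur = max(L[1]=4, C[0]=9) = 9
step 2 = dur = max(L[2]=6, C[1]=5) = 6
step 3 = dur = max(L[3]=4, C[2]=8) = 8
step 4 = dur = max(L[4]=2, C[3]=9) = 9
step 5 = dur = max(L[5]=7, C[4]=4) = 7
step 6 = dur = max(L[6]=4, C[5]=2) = 4
step 7 = dur = max(L[7]=4, C[6]=8) = 8
step 8 = dur = max(L[8]=2, C[7]=4) = 4
step 9 = dur = C[8]=? = C[8]  (unknown; binding)
sum of known step durations = 63
dur[9] = total - known = 67 - 63 = 4
C[8] is the binding max in step 9, so C[8] = dur[9] = 4

C[8] = 4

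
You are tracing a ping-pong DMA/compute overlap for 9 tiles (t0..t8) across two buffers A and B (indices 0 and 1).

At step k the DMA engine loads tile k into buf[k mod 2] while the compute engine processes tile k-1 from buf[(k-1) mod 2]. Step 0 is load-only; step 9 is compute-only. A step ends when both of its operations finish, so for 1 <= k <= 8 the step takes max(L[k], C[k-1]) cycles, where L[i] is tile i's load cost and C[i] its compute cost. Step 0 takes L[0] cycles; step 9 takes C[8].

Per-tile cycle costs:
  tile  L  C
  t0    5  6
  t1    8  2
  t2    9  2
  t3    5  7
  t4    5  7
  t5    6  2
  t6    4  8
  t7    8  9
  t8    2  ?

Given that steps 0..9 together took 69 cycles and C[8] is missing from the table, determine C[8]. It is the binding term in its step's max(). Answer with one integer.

step 0 → dur = L[0]=5 = 5
step 1 → dur = max(L[1]=8, C[0]=6) = 8
step 2 → dur = max(L[2]=9, C[1]=2) = 9
step 3 → dur = max(L[3]=5, C[2]=2) = 5
step 4 → dur = max(L[4]=5, C[3]=7) = 7
step 5 → dur = max(L[5]=6, C[4]=7) = 7
step 6 → dur = max(L[6]=4, C[5]=2) = 4
step 7 → dur = max(L[7]=8, C[6]=8) = 8
step 8 → dur = max(L[8]=2, C[7]=9) = 9
step 9 → dur = C[8]=? = C[8]  (unknown; binding)
sum of known step durations = 62
dur[9] = total - known = 69 - 62 = 7
C[8] is the binding max in step 9, so C[8] = dur[9] = 7

C[8] = 7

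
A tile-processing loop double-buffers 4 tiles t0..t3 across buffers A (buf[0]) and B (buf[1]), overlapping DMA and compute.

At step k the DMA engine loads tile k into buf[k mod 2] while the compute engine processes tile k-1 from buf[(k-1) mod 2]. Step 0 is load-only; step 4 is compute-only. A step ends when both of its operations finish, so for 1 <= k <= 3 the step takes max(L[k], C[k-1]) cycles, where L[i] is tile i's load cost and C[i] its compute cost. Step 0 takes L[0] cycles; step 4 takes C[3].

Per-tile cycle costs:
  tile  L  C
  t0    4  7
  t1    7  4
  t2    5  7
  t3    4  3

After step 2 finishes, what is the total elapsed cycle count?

end_cycle[2] = 16

  0. 4=4c; end=4; A:t0 B:-
  1. max(7,7)=7c; end=11; A:t0 B:t1
  2. max(5,4)=5c; end=16; A:t2 B:t1
  3. max(4,7)=7c; end=23; A:t2 B:t3
  4. 3=3c; end=26; A:t2 B:t3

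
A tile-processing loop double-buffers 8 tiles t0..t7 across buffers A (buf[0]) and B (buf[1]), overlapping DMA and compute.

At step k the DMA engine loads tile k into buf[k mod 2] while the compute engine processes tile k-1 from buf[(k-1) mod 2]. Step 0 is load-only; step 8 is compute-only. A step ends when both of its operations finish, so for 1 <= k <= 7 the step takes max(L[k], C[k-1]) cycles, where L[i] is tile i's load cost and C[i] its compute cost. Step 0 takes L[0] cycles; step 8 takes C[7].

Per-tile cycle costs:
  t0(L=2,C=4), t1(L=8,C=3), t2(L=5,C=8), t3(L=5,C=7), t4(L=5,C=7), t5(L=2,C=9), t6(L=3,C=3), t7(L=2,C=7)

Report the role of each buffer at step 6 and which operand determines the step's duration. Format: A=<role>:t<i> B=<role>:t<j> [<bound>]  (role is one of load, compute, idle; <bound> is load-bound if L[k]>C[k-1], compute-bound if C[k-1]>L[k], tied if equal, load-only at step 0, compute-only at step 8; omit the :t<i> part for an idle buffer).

k=0 load=t0/2c comp=- wait=2 total=2
k=1 load=t1/8c comp=t0/4c wait=8 total=10
k=2 load=t2/5c comp=t1/3c wait=5 total=15
k=3 load=t3/5c comp=t2/8c wait=8 total=23
k=4 load=t4/5c comp=t3/7c wait=7 total=30
k=5 load=t5/2c comp=t4/7c wait=7 total=37
k=6 load=t6/3c comp=t5/9c wait=9 total=46
k=7 load=t7/2c comp=t6/3c wait=3 total=49
k=8 load=- comp=t7/7c wait=7 total=56

step 6: A=load:t6 B=compute:t5 [compute-bound]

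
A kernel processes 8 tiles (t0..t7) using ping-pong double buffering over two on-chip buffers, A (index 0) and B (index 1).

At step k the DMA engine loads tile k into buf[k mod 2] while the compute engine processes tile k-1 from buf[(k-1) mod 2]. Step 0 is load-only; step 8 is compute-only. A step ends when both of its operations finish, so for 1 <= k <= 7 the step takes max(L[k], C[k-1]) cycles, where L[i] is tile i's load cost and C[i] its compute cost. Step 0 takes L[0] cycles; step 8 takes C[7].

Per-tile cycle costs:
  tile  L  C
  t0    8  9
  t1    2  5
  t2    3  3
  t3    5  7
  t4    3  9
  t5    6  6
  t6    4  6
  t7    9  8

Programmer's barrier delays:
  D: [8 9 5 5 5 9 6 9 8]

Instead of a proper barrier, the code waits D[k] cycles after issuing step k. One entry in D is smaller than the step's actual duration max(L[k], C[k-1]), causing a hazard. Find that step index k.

hazard at step 4

[0] required=L[0]=8=8 vs D=8 ok
[1] required=max(L[1]=2,C[0]=9)=9 vs D=9 ok
[2] required=max(L[2]=3,C[1]=5)=5 vs D=5 ok
[3] required=max(L[3]=5,C[2]=3)=5 vs D=5 ok
[4] required=max(L[4]=3,C[3]=7)=7 vs D=5 SHORT
[5] required=max(L[5]=6,C[4]=9)=9 vs D=9 ok
[6] required=max(L[6]=4,C[5]=6)=6 vs D=6 ok
[7] required=max(L[7]=9,C[6]=6)=9 vs D=9 ok
[8] required=C[7]=8=8 vs D=8 ok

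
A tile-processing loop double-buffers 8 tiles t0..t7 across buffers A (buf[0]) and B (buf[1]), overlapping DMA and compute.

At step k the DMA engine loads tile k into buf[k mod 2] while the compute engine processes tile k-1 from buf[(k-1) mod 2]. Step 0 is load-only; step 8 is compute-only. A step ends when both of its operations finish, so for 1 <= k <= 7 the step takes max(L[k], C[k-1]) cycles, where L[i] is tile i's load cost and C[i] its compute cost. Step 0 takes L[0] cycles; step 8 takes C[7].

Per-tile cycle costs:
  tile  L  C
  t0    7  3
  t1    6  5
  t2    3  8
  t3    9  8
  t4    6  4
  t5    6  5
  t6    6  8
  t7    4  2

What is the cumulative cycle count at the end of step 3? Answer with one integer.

end_cycle[3] = 27

[0] DMA t0→A (7c) ∥ CU idle ⇒ 7c, clock 7
[1] DMA t1→B (6c) ∥ CU A:t0 (3c) ⇒ 6c, clock 13
[2] DMA t2→A (3c) ∥ CU B:t1 (5c) ⇒ 5c, clock 18
[3] DMA t3→B (9c) ∥ CU A:t2 (8c) ⇒ 9c, clock 27
[4] DMA t4→A (6c) ∥ CU B:t3 (8c) ⇒ 8c, clock 35
[5] DMA t5→B (6c) ∥ CU A:t4 (4c) ⇒ 6c, clock 41
[6] DMA t6→A (6c) ∥ CU B:t5 (5c) ⇒ 6c, clock 47
[7] DMA t7→B (4c) ∥ CU A:t6 (8c) ⇒ 8c, clock 55
[8] DMA idle ∥ CU B:t7 (2c) ⇒ 2c, clock 57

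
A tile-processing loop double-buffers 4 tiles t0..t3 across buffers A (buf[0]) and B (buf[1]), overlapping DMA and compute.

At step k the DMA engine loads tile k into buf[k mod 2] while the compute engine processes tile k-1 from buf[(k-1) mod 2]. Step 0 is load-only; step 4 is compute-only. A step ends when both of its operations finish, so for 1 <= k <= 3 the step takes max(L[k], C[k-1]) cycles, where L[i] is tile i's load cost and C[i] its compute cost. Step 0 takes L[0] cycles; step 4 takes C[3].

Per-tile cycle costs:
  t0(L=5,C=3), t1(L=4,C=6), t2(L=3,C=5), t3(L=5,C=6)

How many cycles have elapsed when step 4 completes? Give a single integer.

step 0: L[0]=5 → dur=5, Σ=5 | A=load:t0 B=idle [load-only]
step 1: L[1]=4 C[0]=3 → dur=4, Σ=9 | A=compute:t0 B=load:t1 [load-bound]
step 2: L[2]=3 C[1]=6 → dur=6, Σ=15 | A=load:t2 B=compute:t1 [compute-bound]
step 3: L[3]=5 C[2]=5 → dur=5, Σ=20 | A=compute:t2 B=load:t3 [tied]
step 4: C[3]=6 → dur=6, Σ=26 | A=idle B=compute:t3 [compute-only]

end_cycle[4] = 26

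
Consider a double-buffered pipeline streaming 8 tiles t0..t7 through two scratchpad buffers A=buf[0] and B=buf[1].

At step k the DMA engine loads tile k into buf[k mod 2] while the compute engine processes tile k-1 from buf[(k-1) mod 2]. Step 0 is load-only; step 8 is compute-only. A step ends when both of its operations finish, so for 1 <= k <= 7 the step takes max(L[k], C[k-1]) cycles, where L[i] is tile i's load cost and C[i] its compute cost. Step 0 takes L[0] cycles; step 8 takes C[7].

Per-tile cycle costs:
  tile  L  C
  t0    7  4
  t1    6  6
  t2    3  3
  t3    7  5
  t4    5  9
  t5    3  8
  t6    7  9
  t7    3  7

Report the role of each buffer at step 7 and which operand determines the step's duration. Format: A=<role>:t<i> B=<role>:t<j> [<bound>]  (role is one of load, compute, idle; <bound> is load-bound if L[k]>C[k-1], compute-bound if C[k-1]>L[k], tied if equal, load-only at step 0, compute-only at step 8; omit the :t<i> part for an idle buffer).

  0. 7=7c; end=7; A:t0 B:-
  1. max(6,4)=6c; end=13; A:t0 B:t1
  2. max(3,6)=6c; end=19; A:t2 B:t1
  3. max(7,3)=7c; end=26; A:t2 B:t3
  4. max(5,5)=5c; end=31; A:t4 B:t3
  5. max(3,9)=9c; end=40; A:t4 B:t5
  6. max(7,8)=8c; end=48; A:t6 B:t5
  7. max(3,9)=9c; end=57; A:t6 B:t7
  8. 7=7c; end=64; A:t6 B:t7

step 7: A=compute:t6 B=load:t7 [compute-bound]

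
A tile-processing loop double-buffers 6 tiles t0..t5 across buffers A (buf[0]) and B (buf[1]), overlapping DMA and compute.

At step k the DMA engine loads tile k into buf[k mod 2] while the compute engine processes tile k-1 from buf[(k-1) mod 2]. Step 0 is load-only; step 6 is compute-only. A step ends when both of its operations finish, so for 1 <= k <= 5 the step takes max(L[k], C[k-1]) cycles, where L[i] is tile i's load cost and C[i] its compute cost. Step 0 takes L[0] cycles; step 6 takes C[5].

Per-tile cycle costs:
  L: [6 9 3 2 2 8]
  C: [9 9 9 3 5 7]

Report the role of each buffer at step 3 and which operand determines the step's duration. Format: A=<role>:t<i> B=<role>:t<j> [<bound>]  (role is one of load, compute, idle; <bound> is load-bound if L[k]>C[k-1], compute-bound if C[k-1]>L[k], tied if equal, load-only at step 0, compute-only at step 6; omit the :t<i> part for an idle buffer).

[0] DMA t0→A (6c) ∥ CU idle ⇒ 6c, clock 6
[1] DMA t1→B (9c) ∥ CU A:t0 (9c) ⇒ 9c, clock 15
[2] DMA t2→A (3c) ∥ CU B:t1 (9c) ⇒ 9c, clock 24
[3] DMA t3→B (2c) ∥ CU A:t2 (9c) ⇒ 9c, clock 33
[4] DMA t4→A (2c) ∥ CU B:t3 (3c) ⇒ 3c, clock 36
[5] DMA t5→B (8c) ∥ CU A:t4 (5c) ⇒ 8c, clock 44
[6] DMA idle ∥ CU B:t5 (7c) ⇒ 7c, clock 51

step 3: A=compute:t2 B=load:t3 [compute-bound]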